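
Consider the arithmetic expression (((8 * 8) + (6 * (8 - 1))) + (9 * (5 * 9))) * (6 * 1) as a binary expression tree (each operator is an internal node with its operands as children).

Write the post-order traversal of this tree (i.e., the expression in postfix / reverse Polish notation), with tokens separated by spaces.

8 8 * 6 8 1 - * + 9 5 9 * * + 6 1 * *

Post-order on an expression tree gives postfix notation: for each operator, emit left operand, right operand, then the operator.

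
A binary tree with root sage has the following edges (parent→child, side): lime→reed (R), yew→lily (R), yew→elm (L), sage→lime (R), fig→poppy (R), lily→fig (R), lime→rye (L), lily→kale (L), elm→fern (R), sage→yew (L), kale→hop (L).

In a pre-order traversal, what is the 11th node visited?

Pre-order visits the node, then its left subtree, then its right subtree.
Visit sage.
At sage: go left to yew.
  Visit yew.
  At yew: go left to elm.
    Visit elm.
    At elm: no left child.
    At elm: go right to fern.
      fern is a leaf — visit fern.
  At yew: go right to lily.
    Visit lily.
    At lily: go left to kale.
      Visit kale.
      At kale: go left to hop.
        hop is a leaf — visit hop.
      At kale: no right child.
    At lily: go right to fig.
      Visit fig.
      At fig: no left child.
      At fig: go right to poppy.
        poppy is a leaf — visit poppy.
At sage: go right to lime.
  Visit lime.
  At lime: go left to rye.
    rye is a leaf — visit rye.
  At lime: go right to reed.
    reed is a leaf — visit reed.
Full pre-order sequence: sage, yew, elm, fern, lily, kale, hop, fig, poppy, lime, rye, reed.

rye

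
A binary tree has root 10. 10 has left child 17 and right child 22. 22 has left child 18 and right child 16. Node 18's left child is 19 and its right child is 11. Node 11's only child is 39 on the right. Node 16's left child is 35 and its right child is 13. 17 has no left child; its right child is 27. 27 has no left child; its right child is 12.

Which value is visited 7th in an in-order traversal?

11

In-order visits the left subtree, then the node, then the right subtree.
At 10: go left to 17.
  At 17: no left child.
  Visit 17.
  At 17: go right to 27.
    At 27: no left child.
    Visit 27.
    At 27: go right to 12.
      12 is a leaf — visit 12.
Visit 10.
At 10: go right to 22.
  At 22: go left to 18.
    At 18: go left to 19.
      19 is a leaf — visit 19.
    Visit 18.
    At 18: go right to 11.
      At 11: no left child.
      Visit 11.
      At 11: go right to 39.
        39 is a leaf — visit 39.
  Visit 22.
  At 22: go right to 16.
    At 16: go left to 35.
      35 is a leaf — visit 35.
    Visit 16.
    At 16: go right to 13.
      13 is a leaf — visit 13.
Full in-order sequence: 17, 27, 12, 10, 19, 18, 11, 39, 22, 35, 16, 13.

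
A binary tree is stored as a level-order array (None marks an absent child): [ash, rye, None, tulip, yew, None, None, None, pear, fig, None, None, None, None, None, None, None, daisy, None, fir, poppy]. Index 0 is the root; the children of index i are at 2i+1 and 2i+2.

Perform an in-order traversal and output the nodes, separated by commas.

In-order visits the left subtree, then the node, then the right subtree.
At ash: go left to rye.
  At rye: go left to tulip.
    At tulip: no left child.
    Visit tulip.
    At tulip: go right to pear.
      At pear: go left to daisy.
        daisy is a leaf — visit daisy.
      Visit pear.
      At pear: no right child.
  Visit rye.
  At rye: go right to yew.
    At yew: go left to fig.
      At fig: go left to fir.
        fir is a leaf — visit fir.
      Visit fig.
      At fig: go right to poppy.
        poppy is a leaf — visit poppy.
    Visit yew.
    At yew: no right child.
Visit ash.
At ash: no right child.

tulip, daisy, pear, rye, fir, fig, poppy, yew, ash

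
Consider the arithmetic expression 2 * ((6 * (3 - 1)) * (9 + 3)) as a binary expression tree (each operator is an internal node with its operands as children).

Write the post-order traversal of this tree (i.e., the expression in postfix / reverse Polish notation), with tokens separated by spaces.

2 6 3 1 - * 9 3 + * *

Post-order on an expression tree gives postfix notation: for each operator, emit left operand, right operand, then the operator.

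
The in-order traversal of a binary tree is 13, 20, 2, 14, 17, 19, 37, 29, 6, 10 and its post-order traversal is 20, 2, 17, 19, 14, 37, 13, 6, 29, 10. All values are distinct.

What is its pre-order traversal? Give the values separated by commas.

The last element of post-order is the root; it splits in-order into left and right subtrees.
Root 10: left subtree has 9 nodes {13, 20, 2, 14, 17, 19, 37, 29, 6}, right has 0 { }.
  Root 29: left subtree has 7 nodes {13, 20, 2, 14, 17, 19, 37}, right has 1 {6}.
    Root 13: left subtree has 0 nodes { }, right has 6 {20, 2, 14, 17, 19, 37}.
      Root 37: left subtree has 5 nodes {20, 2, 14, 17, 19}, right has 0 { }.
        Root 14: left subtree has 2 nodes {20, 2}, right has 2 {17, 19}.
          Root 2: left subtree has 1 node {20}, right has 0 { }.
          Root 19: left subtree has 1 node {17}, right has 0 { }.

10, 29, 13, 37, 14, 2, 20, 19, 17, 6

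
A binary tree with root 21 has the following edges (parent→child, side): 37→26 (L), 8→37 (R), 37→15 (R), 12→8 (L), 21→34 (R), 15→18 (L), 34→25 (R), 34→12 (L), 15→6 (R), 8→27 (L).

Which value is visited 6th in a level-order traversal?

27

Level-order visits nodes level by level from the root, left to right within each level.
Level 0: 21
Level 1: 34
Level 2: 12, 25
Level 3: 8
Level 4: 27, 37
Level 5: 26, 15
Level 6: 18, 6
Full level-order sequence: 21, 34, 12, 25, 8, 27, 37, 26, 15, 18, 6.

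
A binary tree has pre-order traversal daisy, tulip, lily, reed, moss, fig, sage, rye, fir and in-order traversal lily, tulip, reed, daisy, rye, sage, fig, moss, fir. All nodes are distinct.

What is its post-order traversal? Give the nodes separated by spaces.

lily reed tulip rye sage fig fir moss daisy

The first element of pre-order is the root; it splits in-order into left and right subtrees.
Root daisy: left subtree has 3 nodes {lily, tulip, reed}, right has 5 {rye, sage, fig, moss, fir}.
  Root tulip: left subtree has 1 node {lily}, right has 1 {reed}.
  Root moss: left subtree has 3 nodes {rye, sage, fig}, right has 1 {fir}.
    Root fig: left subtree has 2 nodes {rye, sage}, right has 0 { }.
      Root sage: left subtree has 1 node {rye}, right has 0 { }.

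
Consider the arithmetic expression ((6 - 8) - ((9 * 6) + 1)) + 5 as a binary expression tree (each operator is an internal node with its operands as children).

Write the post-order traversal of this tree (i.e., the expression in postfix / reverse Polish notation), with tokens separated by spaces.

6 8 - 9 6 * 1 + - 5 +

Post-order on an expression tree gives postfix notation: for each operator, emit left operand, right operand, then the operator.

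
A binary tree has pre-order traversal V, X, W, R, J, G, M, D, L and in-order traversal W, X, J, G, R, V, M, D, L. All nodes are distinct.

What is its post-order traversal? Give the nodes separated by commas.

The first element of pre-order is the root; it splits in-order into left and right subtrees.
Root V: left subtree has 5 nodes {W, X, J, G, R}, right has 3 {M, D, L}.
  Root X: left subtree has 1 node {W}, right has 3 {J, G, R}.
    Root R: left subtree has 2 nodes {J, G}, right has 0 { }.
      Root J: left subtree has 0 nodes { }, right has 1 {G}.
  Root M: left subtree has 0 nodes { }, right has 2 {D, L}.
    Root D: left subtree has 0 nodes { }, right has 1 {L}.

W, G, J, R, X, L, D, M, V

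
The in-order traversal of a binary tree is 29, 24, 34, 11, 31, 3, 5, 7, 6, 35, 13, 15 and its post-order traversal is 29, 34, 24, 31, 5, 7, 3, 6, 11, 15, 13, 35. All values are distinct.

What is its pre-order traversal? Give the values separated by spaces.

35 11 24 29 34 6 3 31 7 5 13 15

The last element of post-order is the root; it splits in-order into left and right subtrees.
Root 35: left subtree has 9 nodes {29, 24, 34, 11, 31, 3, 5, 7, 6}, right has 2 {13, 15}.
  Root 11: left subtree has 3 nodes {29, 24, 34}, right has 5 {31, 3, 5, 7, 6}.
    Root 24: left subtree has 1 node {29}, right has 1 {34}.
    Root 6: left subtree has 4 nodes {31, 3, 5, 7}, right has 0 { }.
      Root 3: left subtree has 1 node {31}, right has 2 {5, 7}.
        Root 7: left subtree has 1 node {5}, right has 0 { }.
  Root 13: left subtree has 0 nodes { }, right has 1 {15}.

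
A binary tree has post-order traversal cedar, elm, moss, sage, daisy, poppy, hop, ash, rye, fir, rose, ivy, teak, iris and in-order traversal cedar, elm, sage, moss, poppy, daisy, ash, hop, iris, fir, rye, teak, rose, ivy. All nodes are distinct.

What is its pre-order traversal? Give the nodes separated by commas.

iris, ash, poppy, sage, elm, cedar, moss, daisy, hop, teak, fir, rye, ivy, rose

The last element of post-order is the root; it splits in-order into left and right subtrees.
Root iris: left subtree has 8 nodes {cedar, elm, sage, moss, poppy, daisy, ash, hop}, right has 5 {fir, rye, teak, rose, ivy}.
  Root ash: left subtree has 6 nodes {cedar, elm, sage, moss, poppy, daisy}, right has 1 {hop}.
    Root poppy: left subtree has 4 nodes {cedar, elm, sage, moss}, right has 1 {daisy}.
      Root sage: left subtree has 2 nodes {cedar, elm}, right has 1 {moss}.
        Root elm: left subtree has 1 node {cedar}, right has 0 { }.
  Root teak: left subtree has 2 nodes {fir, rye}, right has 2 {rose, ivy}.
    Root fir: left subtree has 0 nodes { }, right has 1 {rye}.
    Root ivy: left subtree has 1 node {rose}, right has 0 { }.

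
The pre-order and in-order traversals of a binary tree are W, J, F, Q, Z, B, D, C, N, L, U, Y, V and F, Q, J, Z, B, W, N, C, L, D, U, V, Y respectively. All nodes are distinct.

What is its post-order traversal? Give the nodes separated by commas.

The first element of pre-order is the root; it splits in-order into left and right subtrees.
Root W: left subtree has 5 nodes {F, Q, J, Z, B}, right has 7 {N, C, L, D, U, V, Y}.
  Root J: left subtree has 2 nodes {F, Q}, right has 2 {Z, B}.
    Root F: left subtree has 0 nodes { }, right has 1 {Q}.
    Root Z: left subtree has 0 nodes { }, right has 1 {B}.
  Root D: left subtree has 3 nodes {N, C, L}, right has 3 {U, V, Y}.
    Root C: left subtree has 1 node {N}, right has 1 {L}.
    Root U: left subtree has 0 nodes { }, right has 2 {V, Y}.
      Root Y: left subtree has 1 node {V}, right has 0 { }.

Q, F, B, Z, J, N, L, C, V, Y, U, D, W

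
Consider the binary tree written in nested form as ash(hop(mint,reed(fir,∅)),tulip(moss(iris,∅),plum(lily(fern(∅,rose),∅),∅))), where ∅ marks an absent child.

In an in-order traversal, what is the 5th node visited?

In-order visits the left subtree, then the node, then the right subtree.
At ash: go left to hop.
  At hop: go left to mint.
    mint is a leaf — visit mint.
  Visit hop.
  At hop: go right to reed.
    At reed: go left to fir.
      fir is a leaf — visit fir.
    Visit reed.
    At reed: no right child.
Visit ash.
At ash: go right to tulip.
  At tulip: go left to moss.
    At moss: go left to iris.
      iris is a leaf — visit iris.
    Visit moss.
    At moss: no right child.
  Visit tulip.
  At tulip: go right to plum.
    At plum: go left to lily.
      At lily: go left to fern.
        At fern: no left child.
        Visit fern.
        At fern: go right to rose.
          rose is a leaf — visit rose.
      Visit lily.
      At lily: no right child.
    Visit plum.
    At plum: no right child.
Full in-order sequence: mint, hop, fir, reed, ash, iris, moss, tulip, fern, rose, lily, plum.

ash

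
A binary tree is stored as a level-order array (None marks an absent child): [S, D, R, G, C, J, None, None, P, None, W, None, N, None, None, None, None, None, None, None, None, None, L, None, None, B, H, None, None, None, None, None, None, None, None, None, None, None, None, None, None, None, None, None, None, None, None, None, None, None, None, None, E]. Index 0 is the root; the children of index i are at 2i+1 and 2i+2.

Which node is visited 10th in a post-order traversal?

Post-order visits the left subtree, then the right subtree, then the node.
At S: go left to D.
  At D: go left to G.
    At G: no left child.
    At G: go right to P.
      P is a leaf — visit P.
    Visit G.
  At D: go right to C.
    At C: no left child.
    At C: go right to W.
      At W: no left child.
      At W: go right to L.
        L is a leaf — visit L.
      Visit W.
    Visit C.
  Visit D.
At S: go right to R.
  At R: go left to J.
    At J: no left child.
    At J: go right to N.
      At N: go left to B.
        At B: no left child.
        At B: go right to E.
          E is a leaf — visit E.
        Visit B.
      At N: go right to H.
        H is a leaf — visit H.
      Visit N.
    Visit J.
  At R: no right child.
  Visit R.
Visit S.
Full post-order sequence: P, G, L, W, C, D, E, B, H, N, J, R, S.

N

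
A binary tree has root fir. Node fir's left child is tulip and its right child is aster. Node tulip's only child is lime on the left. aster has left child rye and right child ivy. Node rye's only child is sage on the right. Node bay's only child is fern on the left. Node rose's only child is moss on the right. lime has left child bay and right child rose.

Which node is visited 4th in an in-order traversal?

rose

In-order visits the left subtree, then the node, then the right subtree.
At fir: go left to tulip.
  At tulip: go left to lime.
    At lime: go left to bay.
      At bay: go left to fern.
        fern is a leaf — visit fern.
      Visit bay.
      At bay: no right child.
    Visit lime.
    At lime: go right to rose.
      At rose: no left child.
      Visit rose.
      At rose: go right to moss.
        moss is a leaf — visit moss.
  Visit tulip.
  At tulip: no right child.
Visit fir.
At fir: go right to aster.
  At aster: go left to rye.
    At rye: no left child.
    Visit rye.
    At rye: go right to sage.
      sage is a leaf — visit sage.
  Visit aster.
  At aster: go right to ivy.
    ivy is a leaf — visit ivy.
Full in-order sequence: fern, bay, lime, rose, moss, tulip, fir, rye, sage, aster, ivy.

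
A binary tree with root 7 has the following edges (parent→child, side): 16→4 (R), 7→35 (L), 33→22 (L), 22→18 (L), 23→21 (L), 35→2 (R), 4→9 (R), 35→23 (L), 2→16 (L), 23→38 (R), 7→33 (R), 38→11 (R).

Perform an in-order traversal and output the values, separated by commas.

21, 23, 38, 11, 35, 16, 4, 9, 2, 7, 18, 22, 33

In-order visits the left subtree, then the node, then the right subtree.
At 7: go left to 35.
  At 35: go left to 23.
    At 23: go left to 21.
      21 is a leaf — visit 21.
    Visit 23.
    At 23: go right to 38.
      At 38: no left child.
      Visit 38.
      At 38: go right to 11.
        11 is a leaf — visit 11.
  Visit 35.
  At 35: go right to 2.
    At 2: go left to 16.
      At 16: no left child.
      Visit 16.
      At 16: go right to 4.
        At 4: no left child.
        Visit 4.
        At 4: go right to 9.
          9 is a leaf — visit 9.
    Visit 2.
    At 2: no right child.
Visit 7.
At 7: go right to 33.
  At 33: go left to 22.
    At 22: go left to 18.
      18 is a leaf — visit 18.
    Visit 22.
    At 22: no right child.
  Visit 33.
  At 33: no right child.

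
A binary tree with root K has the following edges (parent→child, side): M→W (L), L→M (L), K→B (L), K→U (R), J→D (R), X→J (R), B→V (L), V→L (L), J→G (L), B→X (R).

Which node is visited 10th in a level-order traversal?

Level-order visits nodes level by level from the root, left to right within each level.
Level 0: K
Level 1: B, U
Level 2: V, X
Level 3: L, J
Level 4: M, G, D
Level 5: W
Full level-order sequence: K, B, U, V, X, L, J, M, G, D, W.

D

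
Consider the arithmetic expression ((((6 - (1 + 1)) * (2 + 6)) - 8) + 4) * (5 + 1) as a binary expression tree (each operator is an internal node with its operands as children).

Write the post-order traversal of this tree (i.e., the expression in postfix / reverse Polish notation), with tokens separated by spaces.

Post-order on an expression tree gives postfix notation: for each operator, emit left operand, right operand, then the operator.

6 1 1 + - 2 6 + * 8 - 4 + 5 1 + *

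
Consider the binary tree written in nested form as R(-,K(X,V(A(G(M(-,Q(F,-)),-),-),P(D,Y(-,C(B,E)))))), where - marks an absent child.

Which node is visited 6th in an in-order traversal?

Q

In-order visits the left subtree, then the node, then the right subtree.
At R: no left child.
Visit R.
At R: go right to K.
  At K: go left to X.
    X is a leaf — visit X.
  Visit K.
  At K: go right to V.
    At V: go left to A.
      At A: go left to G.
        At G: go left to M.
          At M: no left child.
          Visit M.
          At M: go right to Q.
            At Q: go left to F.
              F is a leaf — visit F.
            Visit Q.
            At Q: no right child.
        Visit G.
        At G: no right child.
      Visit A.
      At A: no right child.
    Visit V.
    At V: go right to P.
      At P: go left to D.
        D is a leaf — visit D.
      Visit P.
      At P: go right to Y.
        At Y: no left child.
        Visit Y.
        At Y: go right to C.
          At C: go left to B.
            B is a leaf — visit B.
          Visit C.
          At C: go right to E.
            E is a leaf — visit E.
Full in-order sequence: R, X, K, M, F, Q, G, A, V, D, P, Y, B, C, E.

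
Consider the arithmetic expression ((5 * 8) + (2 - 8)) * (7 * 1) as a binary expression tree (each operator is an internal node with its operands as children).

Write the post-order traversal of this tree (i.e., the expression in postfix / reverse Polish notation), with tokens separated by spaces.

5 8 * 2 8 - + 7 1 * *

Post-order on an expression tree gives postfix notation: for each operator, emit left operand, right operand, then the operator.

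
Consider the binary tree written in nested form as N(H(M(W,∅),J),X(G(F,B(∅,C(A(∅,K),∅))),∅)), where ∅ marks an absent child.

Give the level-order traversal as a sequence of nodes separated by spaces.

Level-order visits nodes level by level from the root, left to right within each level.
Level 0: N
Level 1: H, X
Level 2: M, J, G
Level 3: W, F, B
Level 4: C
Level 5: A
Level 6: K

N H X M J G W F B C A K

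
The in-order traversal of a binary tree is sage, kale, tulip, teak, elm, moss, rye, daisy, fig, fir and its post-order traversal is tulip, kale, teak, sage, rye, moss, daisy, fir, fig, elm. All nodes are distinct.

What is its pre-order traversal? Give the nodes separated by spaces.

elm sage teak kale tulip fig daisy moss rye fir

The last element of post-order is the root; it splits in-order into left and right subtrees.
Root elm: left subtree has 4 nodes {sage, kale, tulip, teak}, right has 5 {moss, rye, daisy, fig, fir}.
  Root sage: left subtree has 0 nodes { }, right has 3 {kale, tulip, teak}.
    Root teak: left subtree has 2 nodes {kale, tulip}, right has 0 { }.
      Root kale: left subtree has 0 nodes { }, right has 1 {tulip}.
  Root fig: left subtree has 3 nodes {moss, rye, daisy}, right has 1 {fir}.
    Root daisy: left subtree has 2 nodes {moss, rye}, right has 0 { }.
      Root moss: left subtree has 0 nodes { }, right has 1 {rye}.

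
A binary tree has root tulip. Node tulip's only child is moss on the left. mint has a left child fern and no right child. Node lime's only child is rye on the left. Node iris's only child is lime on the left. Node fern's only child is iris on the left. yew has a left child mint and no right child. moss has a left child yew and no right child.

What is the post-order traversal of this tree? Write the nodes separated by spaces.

Post-order visits the left subtree, then the right subtree, then the node.
At tulip: go left to moss.
  At moss: go left to yew.
    At yew: go left to mint.
      At mint: go left to fern.
        At fern: go left to iris.
          At iris: go left to lime.
            At lime: go left to rye.
              rye is a leaf — visit rye.
            At lime: no right child.
            Visit lime.
          At iris: no right child.
          Visit iris.
        At fern: no right child.
        Visit fern.
      At mint: no right child.
      Visit mint.
    At yew: no right child.
    Visit yew.
  At moss: no right child.
  Visit moss.
At tulip: no right child.
Visit tulip.

rye lime iris fern mint yew moss tulip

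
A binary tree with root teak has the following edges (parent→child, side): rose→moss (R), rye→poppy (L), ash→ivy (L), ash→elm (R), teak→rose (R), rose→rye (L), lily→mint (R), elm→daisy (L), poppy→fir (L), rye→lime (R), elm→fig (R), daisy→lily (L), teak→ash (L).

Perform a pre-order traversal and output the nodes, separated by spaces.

Pre-order visits the node, then its left subtree, then its right subtree.
Visit teak.
At teak: go left to ash.
  Visit ash.
  At ash: go left to ivy.
    ivy is a leaf — visit ivy.
  At ash: go right to elm.
    Visit elm.
    At elm: go left to daisy.
      Visit daisy.
      At daisy: go left to lily.
        Visit lily.
        At lily: no left child.
        At lily: go right to mint.
          mint is a leaf — visit mint.
      At daisy: no right child.
    At elm: go right to fig.
      fig is a leaf — visit fig.
At teak: go right to rose.
  Visit rose.
  At rose: go left to rye.
    Visit rye.
    At rye: go left to poppy.
      Visit poppy.
      At poppy: go left to fir.
        fir is a leaf — visit fir.
      At poppy: no right child.
    At rye: go right to lime.
      lime is a leaf — visit lime.
  At rose: go right to moss.
    moss is a leaf — visit moss.

teak ash ivy elm daisy lily mint fig rose rye poppy fir lime moss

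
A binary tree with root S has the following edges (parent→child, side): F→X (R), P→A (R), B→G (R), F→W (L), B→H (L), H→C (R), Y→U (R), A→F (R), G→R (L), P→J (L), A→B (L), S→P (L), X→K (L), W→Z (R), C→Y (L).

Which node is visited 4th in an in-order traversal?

Y

In-order visits the left subtree, then the node, then the right subtree.
At S: go left to P.
  At P: go left to J.
    J is a leaf — visit J.
  Visit P.
  At P: go right to A.
    At A: go left to B.
      At B: go left to H.
        At H: no left child.
        Visit H.
        At H: go right to C.
          At C: go left to Y.
            At Y: no left child.
            Visit Y.
            At Y: go right to U.
              U is a leaf — visit U.
          Visit C.
          At C: no right child.
      Visit B.
      At B: go right to G.
        At G: go left to R.
          R is a leaf — visit R.
        Visit G.
        At G: no right child.
    Visit A.
    At A: go right to F.
      At F: go left to W.
        At W: no left child.
        Visit W.
        At W: go right to Z.
          Z is a leaf — visit Z.
      Visit F.
      At F: go right to X.
        At X: go left to K.
          K is a leaf — visit K.
        Visit X.
        At X: no right child.
Visit S.
At S: no right child.
Full in-order sequence: J, P, H, Y, U, C, B, R, G, A, W, Z, F, K, X, S.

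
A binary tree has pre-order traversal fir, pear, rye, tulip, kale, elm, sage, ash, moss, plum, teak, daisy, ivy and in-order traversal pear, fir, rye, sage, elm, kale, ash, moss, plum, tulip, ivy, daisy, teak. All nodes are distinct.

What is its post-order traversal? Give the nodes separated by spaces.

The first element of pre-order is the root; it splits in-order into left and right subtrees.
Root fir: left subtree has 1 node {pear}, right has 11 {rye, sage, elm, kale, ash, moss, plum, tulip, ivy, daisy, teak}.
  Root rye: left subtree has 0 nodes { }, right has 10 {sage, elm, kale, ash, moss, plum, tulip, ivy, daisy, teak}.
    Root tulip: left subtree has 6 nodes {sage, elm, kale, ash, moss, plum}, right has 3 {ivy, daisy, teak}.
      Root kale: left subtree has 2 nodes {sage, elm}, right has 3 {ash, moss, plum}.
        Root elm: left subtree has 1 node {sage}, right has 0 { }.
        Root ash: left subtree has 0 nodes { }, right has 2 {moss, plum}.
          Root moss: left subtree has 0 nodes { }, right has 1 {plum}.
      Root teak: left subtree has 2 nodes {ivy, daisy}, right has 0 { }.
        Root daisy: left subtree has 1 node {ivy}, right has 0 { }.

pear sage elm plum moss ash kale ivy daisy teak tulip rye fir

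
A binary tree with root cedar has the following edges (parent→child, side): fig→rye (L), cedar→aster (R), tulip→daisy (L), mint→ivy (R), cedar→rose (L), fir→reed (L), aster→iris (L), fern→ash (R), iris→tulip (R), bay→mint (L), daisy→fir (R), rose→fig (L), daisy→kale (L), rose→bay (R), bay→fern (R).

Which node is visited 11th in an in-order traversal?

In-order visits the left subtree, then the node, then the right subtree.
At cedar: go left to rose.
  At rose: go left to fig.
    At fig: go left to rye.
      rye is a leaf — visit rye.
    Visit fig.
    At fig: no right child.
  Visit rose.
  At rose: go right to bay.
    At bay: go left to mint.
      At mint: no left child.
      Visit mint.
      At mint: go right to ivy.
        ivy is a leaf — visit ivy.
    Visit bay.
    At bay: go right to fern.
      At fern: no left child.
      Visit fern.
      At fern: go right to ash.
        ash is a leaf — visit ash.
Visit cedar.
At cedar: go right to aster.
  At aster: go left to iris.
    At iris: no left child.
    Visit iris.
    At iris: go right to tulip.
      At tulip: go left to daisy.
        At daisy: go left to kale.
          kale is a leaf — visit kale.
        Visit daisy.
        At daisy: go right to fir.
          At fir: go left to reed.
            reed is a leaf — visit reed.
          Visit fir.
          At fir: no right child.
      Visit tulip.
      At tulip: no right child.
  Visit aster.
  At aster: no right child.
Full in-order sequence: rye, fig, rose, mint, ivy, bay, fern, ash, cedar, iris, kale, daisy, reed, fir, tulip, aster.

kale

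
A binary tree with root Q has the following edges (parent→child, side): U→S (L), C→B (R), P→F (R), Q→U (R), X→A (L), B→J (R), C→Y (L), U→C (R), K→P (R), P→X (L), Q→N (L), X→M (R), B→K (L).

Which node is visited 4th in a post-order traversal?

A

Post-order visits the left subtree, then the right subtree, then the node.
At Q: go left to N.
  N is a leaf — visit N.
At Q: go right to U.
  At U: go left to S.
    S is a leaf — visit S.
  At U: go right to C.
    At C: go left to Y.
      Y is a leaf — visit Y.
    At C: go right to B.
      At B: go left to K.
        At K: no left child.
        At K: go right to P.
          At P: go left to X.
            At X: go left to A.
              A is a leaf — visit A.
            At X: go right to M.
              M is a leaf — visit M.
            Visit X.
          At P: go right to F.
            F is a leaf — visit F.
          Visit P.
        Visit K.
      At B: go right to J.
        J is a leaf — visit J.
      Visit B.
    Visit C.
  Visit U.
Visit Q.
Full post-order sequence: N, S, Y, A, M, X, F, P, K, J, B, C, U, Q.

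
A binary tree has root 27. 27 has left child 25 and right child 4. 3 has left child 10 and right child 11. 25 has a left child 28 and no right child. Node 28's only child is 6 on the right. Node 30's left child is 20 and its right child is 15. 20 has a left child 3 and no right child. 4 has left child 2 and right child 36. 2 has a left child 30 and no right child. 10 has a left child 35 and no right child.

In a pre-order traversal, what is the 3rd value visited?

28

Pre-order visits the node, then its left subtree, then its right subtree.
Visit 27.
At 27: go left to 25.
  Visit 25.
  At 25: go left to 28.
    Visit 28.
    At 28: no left child.
    At 28: go right to 6.
      6 is a leaf — visit 6.
  At 25: no right child.
At 27: go right to 4.
  Visit 4.
  At 4: go left to 2.
    Visit 2.
    At 2: go left to 30.
      Visit 30.
      At 30: go left to 20.
        Visit 20.
        At 20: go left to 3.
          Visit 3.
          At 3: go left to 10.
            Visit 10.
            At 10: go left to 35.
              35 is a leaf — visit 35.
            At 10: no right child.
          At 3: go right to 11.
            11 is a leaf — visit 11.
        At 20: no right child.
      At 30: go right to 15.
        15 is a leaf — visit 15.
    At 2: no right child.
  At 4: go right to 36.
    36 is a leaf — visit 36.
Full pre-order sequence: 27, 25, 28, 6, 4, 2, 30, 20, 3, 10, 35, 11, 15, 36.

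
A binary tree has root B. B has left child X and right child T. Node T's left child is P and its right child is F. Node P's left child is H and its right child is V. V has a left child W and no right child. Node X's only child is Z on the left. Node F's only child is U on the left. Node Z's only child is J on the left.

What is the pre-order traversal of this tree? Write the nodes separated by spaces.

Pre-order visits the node, then its left subtree, then its right subtree.
Visit B.
At B: go left to X.
  Visit X.
  At X: go left to Z.
    Visit Z.
    At Z: go left to J.
      J is a leaf — visit J.
    At Z: no right child.
  At X: no right child.
At B: go right to T.
  Visit T.
  At T: go left to P.
    Visit P.
    At P: go left to H.
      H is a leaf — visit H.
    At P: go right to V.
      Visit V.
      At V: go left to W.
        W is a leaf — visit W.
      At V: no right child.
  At T: go right to F.
    Visit F.
    At F: go left to U.
      U is a leaf — visit U.
    At F: no right child.

B X Z J T P H V W F U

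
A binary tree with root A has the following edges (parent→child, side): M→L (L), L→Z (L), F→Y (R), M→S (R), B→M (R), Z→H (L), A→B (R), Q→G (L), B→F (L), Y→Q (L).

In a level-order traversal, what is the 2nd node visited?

B

Level-order visits nodes level by level from the root, left to right within each level.
Level 0: A
Level 1: B
Level 2: F, M
Level 3: Y, L, S
Level 4: Q, Z
Level 5: G, H
Full level-order sequence: A, B, F, M, Y, L, S, Q, Z, G, H.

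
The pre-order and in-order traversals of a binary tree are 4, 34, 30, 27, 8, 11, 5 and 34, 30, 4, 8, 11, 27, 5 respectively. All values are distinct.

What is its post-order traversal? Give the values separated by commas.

The first element of pre-order is the root; it splits in-order into left and right subtrees.
Root 4: left subtree has 2 nodes {34, 30}, right has 4 {8, 11, 27, 5}.
  Root 34: left subtree has 0 nodes { }, right has 1 {30}.
  Root 27: left subtree has 2 nodes {8, 11}, right has 1 {5}.
    Root 8: left subtree has 0 nodes { }, right has 1 {11}.

30, 34, 11, 8, 5, 27, 4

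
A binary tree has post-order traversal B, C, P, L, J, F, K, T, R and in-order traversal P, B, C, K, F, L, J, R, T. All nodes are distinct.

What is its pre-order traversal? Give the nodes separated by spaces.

R K P C B F J L T

The last element of post-order is the root; it splits in-order into left and right subtrees.
Root R: left subtree has 7 nodes {P, B, C, K, F, L, J}, right has 1 {T}.
  Root K: left subtree has 3 nodes {P, B, C}, right has 3 {F, L, J}.
    Root P: left subtree has 0 nodes { }, right has 2 {B, C}.
      Root C: left subtree has 1 node {B}, right has 0 { }.
    Root F: left subtree has 0 nodes { }, right has 2 {L, J}.
      Root J: left subtree has 1 node {L}, right has 0 { }.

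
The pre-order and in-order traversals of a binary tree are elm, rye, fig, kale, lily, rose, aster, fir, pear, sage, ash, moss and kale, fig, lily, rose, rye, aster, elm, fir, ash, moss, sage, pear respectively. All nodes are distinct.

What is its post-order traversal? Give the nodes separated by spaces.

kale rose lily fig aster rye moss ash sage pear fir elm

The first element of pre-order is the root; it splits in-order into left and right subtrees.
Root elm: left subtree has 6 nodes {kale, fig, lily, rose, rye, aster}, right has 5 {fir, ash, moss, sage, pear}.
  Root rye: left subtree has 4 nodes {kale, fig, lily, rose}, right has 1 {aster}.
    Root fig: left subtree has 1 node {kale}, right has 2 {lily, rose}.
      Root lily: left subtree has 0 nodes { }, right has 1 {rose}.
  Root fir: left subtree has 0 nodes { }, right has 4 {ash, moss, sage, pear}.
    Root pear: left subtree has 3 nodes {ash, moss, sage}, right has 0 { }.
      Root sage: left subtree has 2 nodes {ash, moss}, right has 0 { }.
        Root ash: left subtree has 0 nodes { }, right has 1 {moss}.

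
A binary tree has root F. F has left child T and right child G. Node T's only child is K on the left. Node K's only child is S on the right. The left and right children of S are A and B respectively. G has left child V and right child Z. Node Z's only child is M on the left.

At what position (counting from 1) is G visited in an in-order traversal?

In-order visits the left subtree, then the node, then the right subtree.
At F: go left to T.
  At T: go left to K.
    At K: no left child.
    Visit K.
    At K: go right to S.
      At S: go left to A.
        A is a leaf — visit A.
      Visit S.
      At S: go right to B.
        B is a leaf — visit B.
  Visit T.
  At T: no right child.
Visit F.
At F: go right to G.
  At G: go left to V.
    V is a leaf — visit V.
  Visit G.
  At G: go right to Z.
    At Z: go left to M.
      M is a leaf — visit M.
    Visit Z.
    At Z: no right child.
Full in-order sequence: K, A, S, B, T, F, V, G, M, Z.

8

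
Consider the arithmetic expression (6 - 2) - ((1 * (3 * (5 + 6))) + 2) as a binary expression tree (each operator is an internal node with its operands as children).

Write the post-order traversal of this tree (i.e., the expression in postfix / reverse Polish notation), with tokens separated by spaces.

Post-order on an expression tree gives postfix notation: for each operator, emit left operand, right operand, then the operator.

6 2 - 1 3 5 6 + * * 2 + -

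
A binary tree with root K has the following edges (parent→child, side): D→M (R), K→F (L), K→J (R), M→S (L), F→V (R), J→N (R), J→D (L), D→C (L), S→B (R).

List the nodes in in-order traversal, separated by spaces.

In-order visits the left subtree, then the node, then the right subtree.
At K: go left to F.
  At F: no left child.
  Visit F.
  At F: go right to V.
    V is a leaf — visit V.
Visit K.
At K: go right to J.
  At J: go left to D.
    At D: go left to C.
      C is a leaf — visit C.
    Visit D.
    At D: go right to M.
      At M: go left to S.
        At S: no left child.
        Visit S.
        At S: go right to B.
          B is a leaf — visit B.
      Visit M.
      At M: no right child.
  Visit J.
  At J: go right to N.
    N is a leaf — visit N.

F V K C D S B M J N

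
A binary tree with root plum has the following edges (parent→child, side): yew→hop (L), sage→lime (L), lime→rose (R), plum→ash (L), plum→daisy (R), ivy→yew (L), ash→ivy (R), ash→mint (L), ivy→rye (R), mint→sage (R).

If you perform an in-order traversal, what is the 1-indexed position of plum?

In-order visits the left subtree, then the node, then the right subtree.
At plum: go left to ash.
  At ash: go left to mint.
    At mint: no left child.
    Visit mint.
    At mint: go right to sage.
      At sage: go left to lime.
        At lime: no left child.
        Visit lime.
        At lime: go right to rose.
          rose is a leaf — visit rose.
      Visit sage.
      At sage: no right child.
  Visit ash.
  At ash: go right to ivy.
    At ivy: go left to yew.
      At yew: go left to hop.
        hop is a leaf — visit hop.
      Visit yew.
      At yew: no right child.
    Visit ivy.
    At ivy: go right to rye.
      rye is a leaf — visit rye.
Visit plum.
At plum: go right to daisy.
  daisy is a leaf — visit daisy.
Full in-order sequence: mint, lime, rose, sage, ash, hop, yew, ivy, rye, plum, daisy.

10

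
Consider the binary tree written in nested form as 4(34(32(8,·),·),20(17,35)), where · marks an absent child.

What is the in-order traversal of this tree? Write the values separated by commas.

8, 32, 34, 4, 17, 20, 35

In-order visits the left subtree, then the node, then the right subtree.
At 4: go left to 34.
  At 34: go left to 32.
    At 32: go left to 8.
      8 is a leaf — visit 8.
    Visit 32.
    At 32: no right child.
  Visit 34.
  At 34: no right child.
Visit 4.
At 4: go right to 20.
  At 20: go left to 17.
    17 is a leaf — visit 17.
  Visit 20.
  At 20: go right to 35.
    35 is a leaf — visit 35.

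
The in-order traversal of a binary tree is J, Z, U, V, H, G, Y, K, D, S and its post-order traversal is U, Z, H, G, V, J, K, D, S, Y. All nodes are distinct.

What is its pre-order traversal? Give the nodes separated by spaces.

Y J V Z U G H S D K

The last element of post-order is the root; it splits in-order into left and right subtrees.
Root Y: left subtree has 6 nodes {J, Z, U, V, H, G}, right has 3 {K, D, S}.
  Root J: left subtree has 0 nodes { }, right has 5 {Z, U, V, H, G}.
    Root V: left subtree has 2 nodes {Z, U}, right has 2 {H, G}.
      Root Z: left subtree has 0 nodes { }, right has 1 {U}.
      Root G: left subtree has 1 node {H}, right has 0 { }.
  Root S: left subtree has 2 nodes {K, D}, right has 0 { }.
    Root D: left subtree has 1 node {K}, right has 0 { }.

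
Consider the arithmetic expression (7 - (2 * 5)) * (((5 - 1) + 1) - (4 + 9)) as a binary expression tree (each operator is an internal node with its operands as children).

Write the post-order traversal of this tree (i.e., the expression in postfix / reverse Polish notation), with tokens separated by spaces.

Post-order on an expression tree gives postfix notation: for each operator, emit left operand, right operand, then the operator.

7 2 5 * - 5 1 - 1 + 4 9 + - *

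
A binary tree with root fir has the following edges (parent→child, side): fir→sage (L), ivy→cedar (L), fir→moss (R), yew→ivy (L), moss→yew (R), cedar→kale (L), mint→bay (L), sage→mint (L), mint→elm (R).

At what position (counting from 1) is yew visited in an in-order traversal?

In-order visits the left subtree, then the node, then the right subtree.
At fir: go left to sage.
  At sage: go left to mint.
    At mint: go left to bay.
      bay is a leaf — visit bay.
    Visit mint.
    At mint: go right to elm.
      elm is a leaf — visit elm.
  Visit sage.
  At sage: no right child.
Visit fir.
At fir: go right to moss.
  At moss: no left child.
  Visit moss.
  At moss: go right to yew.
    At yew: go left to ivy.
      At ivy: go left to cedar.
        At cedar: go left to kale.
          kale is a leaf — visit kale.
        Visit cedar.
        At cedar: no right child.
      Visit ivy.
      At ivy: no right child.
    Visit yew.
    At yew: no right child.
Full in-order sequence: bay, mint, elm, sage, fir, moss, kale, cedar, ivy, yew.

10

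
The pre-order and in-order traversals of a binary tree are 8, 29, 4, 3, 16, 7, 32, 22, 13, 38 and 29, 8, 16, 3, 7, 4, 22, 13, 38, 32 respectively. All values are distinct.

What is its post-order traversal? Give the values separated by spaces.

29 16 7 3 38 13 22 32 4 8

The first element of pre-order is the root; it splits in-order into left and right subtrees.
Root 8: left subtree has 1 node {29}, right has 8 {16, 3, 7, 4, 22, 13, 38, 32}.
  Root 4: left subtree has 3 nodes {16, 3, 7}, right has 4 {22, 13, 38, 32}.
    Root 3: left subtree has 1 node {16}, right has 1 {7}.
    Root 32: left subtree has 3 nodes {22, 13, 38}, right has 0 { }.
      Root 22: left subtree has 0 nodes { }, right has 2 {13, 38}.
        Root 13: left subtree has 0 nodes { }, right has 1 {38}.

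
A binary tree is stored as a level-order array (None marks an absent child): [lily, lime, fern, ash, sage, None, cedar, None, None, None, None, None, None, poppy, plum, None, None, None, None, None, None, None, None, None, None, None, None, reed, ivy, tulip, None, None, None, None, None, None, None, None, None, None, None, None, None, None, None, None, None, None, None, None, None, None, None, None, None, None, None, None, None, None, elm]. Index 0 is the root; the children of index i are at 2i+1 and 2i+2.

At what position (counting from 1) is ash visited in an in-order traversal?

In-order visits the left subtree, then the node, then the right subtree.
At lily: go left to lime.
  At lime: go left to ash.
    ash is a leaf — visit ash.
  Visit lime.
  At lime: go right to sage.
    sage is a leaf — visit sage.
Visit lily.
At lily: go right to fern.
  At fern: no left child.
  Visit fern.
  At fern: go right to cedar.
    At cedar: go left to poppy.
      At poppy: go left to reed.
        reed is a leaf — visit reed.
      Visit poppy.
      At poppy: go right to ivy.
        ivy is a leaf — visit ivy.
    Visit cedar.
    At cedar: go right to plum.
      At plum: go left to tulip.
        At tulip: no left child.
        Visit tulip.
        At tulip: go right to elm.
          elm is a leaf — visit elm.
      Visit plum.
      At plum: no right child.
Full in-order sequence: ash, lime, sage, lily, fern, reed, poppy, ivy, cedar, tulip, elm, plum.

1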